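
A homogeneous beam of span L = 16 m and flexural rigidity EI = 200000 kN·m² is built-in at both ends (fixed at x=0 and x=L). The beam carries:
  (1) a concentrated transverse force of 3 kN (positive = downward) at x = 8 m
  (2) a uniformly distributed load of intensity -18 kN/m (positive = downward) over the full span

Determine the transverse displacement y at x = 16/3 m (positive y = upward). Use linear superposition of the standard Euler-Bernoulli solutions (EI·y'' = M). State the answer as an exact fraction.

y(16/3) = 1004/84375 m

Load 1 — point force P=3 kN at a=8 m (b=L-a=8):
  y_1 = -Pb²x²(3aL-(3a+b)x)/(6L³EI)  [x≤a] = -3·8²·(16/3)²·(3·8·16-(3·8+8)·(16/3))/(6·16³·200000) = -4/16875 m
Load 2 — uniform load w=-18 kN/m over full span:
  y_2 = -wx²(L-x)²/(24EI) = -(-18)·(16/3)²·(16-(16/3))²/(24·200000) = 1024/84375 m
Superposition: y = Σ y_i = 1004/84375 m ≈ 0.011899 m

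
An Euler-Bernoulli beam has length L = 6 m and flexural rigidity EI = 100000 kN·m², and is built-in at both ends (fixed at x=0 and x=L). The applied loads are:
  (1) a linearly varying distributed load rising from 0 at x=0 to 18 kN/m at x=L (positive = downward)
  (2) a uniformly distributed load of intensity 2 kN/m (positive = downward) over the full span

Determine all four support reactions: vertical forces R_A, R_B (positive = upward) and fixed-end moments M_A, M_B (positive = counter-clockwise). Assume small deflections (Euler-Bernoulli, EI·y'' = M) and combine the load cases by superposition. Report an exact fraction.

Load 1 — triangular load w₀=18 kN/m (0→w₀ over full span):
  R_A = 3w₀L/20 = 3·18·6/20 = 81/5 kN
  M_A = w₀L²/30 = 18·6²/30 = 108/5 kN·m
  R_B = 7w₀L/20 = 7·18·6/20 = 189/5 kN
  M_B = -w₀L²/20 = -18·6²/20 = -162/5 kN·m
Load 2 — uniform load w=2 kN/m over full span:
  R_A = wL/2 = 2·6/2 = 6 kN
  M_A = wL²/12 = 2·6²/12 = 6 kN·m
  R_B = wL/2 = 2·6/2 = 6 kN
  M_B = -wL²/12 = -2·6²/12 = -6 kN·m
Superposition: R_A = 111/5 kN, M_A = 138/5 kN·m, R_B = 219/5 kN, M_B = -192/5 kN·m

R_A = 111/5 kN, M_A = 138/5 kN·m, R_B = 219/5 kN, M_B = -192/5 kN·m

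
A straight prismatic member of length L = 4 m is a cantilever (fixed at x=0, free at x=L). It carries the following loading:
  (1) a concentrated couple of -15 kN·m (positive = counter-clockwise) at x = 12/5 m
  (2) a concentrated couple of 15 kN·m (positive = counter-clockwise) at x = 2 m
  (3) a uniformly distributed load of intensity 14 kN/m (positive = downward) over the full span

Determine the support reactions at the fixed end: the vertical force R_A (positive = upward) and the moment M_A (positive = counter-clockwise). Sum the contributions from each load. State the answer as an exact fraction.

R_A = 56 kN, M_A = 112 kN·m

Load 1 — applied couple M₀=-15 kN·m at a=12/5 m (b=L-a=8/5):
  R_A = 0 kN
  M_A = -M₀ = -(-15) = 15 kN·m
Load 2 — applied couple M₀=15 kN·m at a=2 m (b=L-a=2):
  R_A = 0 kN
  M_A = -M₀ = -15 kN·m
Load 3 — uniform load w=14 kN/m over full span:
  R_A = wL = 14·4 = 56 kN
  M_A = wL²/2 = 14·4²/2 = 112 kN·m
Superposition: R_A = 56 kN, M_A = 112 kN·m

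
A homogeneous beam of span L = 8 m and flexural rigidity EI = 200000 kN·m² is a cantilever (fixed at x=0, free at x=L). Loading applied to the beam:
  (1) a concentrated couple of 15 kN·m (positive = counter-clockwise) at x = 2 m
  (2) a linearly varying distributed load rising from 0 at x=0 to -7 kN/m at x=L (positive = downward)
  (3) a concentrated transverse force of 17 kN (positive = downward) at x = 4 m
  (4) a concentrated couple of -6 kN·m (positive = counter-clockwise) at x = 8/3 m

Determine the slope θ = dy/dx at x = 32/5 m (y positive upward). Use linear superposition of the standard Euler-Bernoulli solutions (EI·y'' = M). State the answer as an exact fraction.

θ(32/5) = 301369/187500000 rad

Load 1 — applied couple M₀=15 kN·m at a=2 m (b=L-a=6):
  θ_1 = M₀a/EI  [x>a] = 15·2/200000 = 3/20000 rad
Load 2 — triangular load w₀=-7 kN/m (0→w₀ over full span):
  θ_2 = (w₀Lx²/4-w₀L²x/3-w₀x⁴/(24L))/EI = ((-7)·8·(32/5)²/4-(-7)·8²·(32/5)/3-(-7)·(32/5)⁴/(24·8))/200000 = 12992/5859375 rad
Load 3 — point force P=17 kN at a=4 m (b=L-a=4):
  θ_3 = -Pa²/(2EI)  [x>a] = -17·4²/(2·200000) = -17/25000 rad
Load 4 — applied couple M₀=-6 kN·m at a=8/3 m (b=L-a=16/3):
  θ_4 = M₀a/EI  [x>a] = (-6)·(8/3)/200000 = -1/12500 rad
Superposition: θ = Σ θ_i = 301369/187500000 rad ≈ 0.001607 rad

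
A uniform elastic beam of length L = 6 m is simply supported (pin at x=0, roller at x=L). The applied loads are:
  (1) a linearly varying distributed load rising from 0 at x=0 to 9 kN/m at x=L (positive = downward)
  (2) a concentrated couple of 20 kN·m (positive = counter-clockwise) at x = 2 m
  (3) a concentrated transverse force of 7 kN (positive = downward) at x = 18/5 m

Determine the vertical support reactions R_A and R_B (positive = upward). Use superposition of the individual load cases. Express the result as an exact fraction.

R_A = 227/15 kN, R_B = 283/15 kN

Load 1 — triangular load w₀=9 kN/m (0→w₀ over full span):
  R_A = w₀L/6 = 9·6/6 = 9 kN
  R_B = w₀L/3 = 9·6/3 = 18 kN
Load 2 — applied couple M₀=20 kN·m at a=2 m (b=L-a=4):
  R_A = M₀/L = 20/6 = 10/3 kN
  R_B = -M₀/L = -20/6 = -10/3 kN
Load 3 — point force P=7 kN at a=18/5 m (b=L-a=12/5):
  R_A = Pb/L = 7·(12/5)/6 = 14/5 kN
  R_B = Pa/L = 7·(18/5)/6 = 21/5 kN
Superposition: R_A = 227/15 kN, R_B = 283/15 kN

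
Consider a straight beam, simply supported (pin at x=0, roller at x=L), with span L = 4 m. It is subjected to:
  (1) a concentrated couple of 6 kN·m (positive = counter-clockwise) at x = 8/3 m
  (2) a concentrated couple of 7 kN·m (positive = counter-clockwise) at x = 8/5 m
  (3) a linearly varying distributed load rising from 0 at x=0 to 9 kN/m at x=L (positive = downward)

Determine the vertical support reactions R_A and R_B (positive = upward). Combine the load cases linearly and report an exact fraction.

Load 1 — applied couple M₀=6 kN·m at a=8/3 m (b=L-a=4/3):
  R_A = M₀/L = 6/4 = 3/2 kN
  R_B = -M₀/L = -6/4 = -3/2 kN
Load 2 — applied couple M₀=7 kN·m at a=8/5 m (b=L-a=12/5):
  R_A = M₀/L = 7/4 kN
  R_B = -M₀/L = -7/4 kN
Load 3 — triangular load w₀=9 kN/m (0→w₀ over full span):
  R_A = w₀L/6 = 9·4/6 = 6 kN
  R_B = w₀L/3 = 9·4/3 = 12 kN
Superposition: R_A = 37/4 kN, R_B = 35/4 kN

R_A = 37/4 kN, R_B = 35/4 kN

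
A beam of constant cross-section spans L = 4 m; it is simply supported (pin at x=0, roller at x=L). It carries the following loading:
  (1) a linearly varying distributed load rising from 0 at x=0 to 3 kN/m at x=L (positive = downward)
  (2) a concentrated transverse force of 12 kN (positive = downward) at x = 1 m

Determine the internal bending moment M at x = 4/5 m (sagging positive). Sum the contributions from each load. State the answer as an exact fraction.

M(4/5) = 1092/125 kN·m

Load 1 — triangular load w₀=3 kN/m (0→w₀ over full span):
  M_1 = w₀Lx/6 - w₀x³/(6L) = 3·4·(4/5)/6 - 3·(4/5)³/(6·4) = 192/125 kN·m
Load 2 — point force P=12 kN at a=1 m (b=L-a=3):
  M_2 = Pbx/L  [x≤a] = 12·3·(4/5)/4 = 36/5 kN·m
Superposition: M = Σ M_i = 1092/125 kN·m ≈ 8.736000 kN·m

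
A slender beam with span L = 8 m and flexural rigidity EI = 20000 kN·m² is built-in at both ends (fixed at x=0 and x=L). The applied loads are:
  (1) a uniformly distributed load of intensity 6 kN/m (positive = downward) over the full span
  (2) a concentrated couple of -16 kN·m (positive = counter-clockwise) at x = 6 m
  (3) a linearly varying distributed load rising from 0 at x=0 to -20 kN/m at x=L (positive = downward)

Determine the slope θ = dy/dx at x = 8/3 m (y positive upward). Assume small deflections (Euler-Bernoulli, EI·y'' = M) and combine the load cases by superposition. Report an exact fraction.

θ(8/3) = 61/60750 rad

Load 1 — uniform load w=6 kN/m over full span:
  θ_1 = -wx(L-x)(L-2x)/(12EI) = -6·(8/3)·(8-(8/3))·(8-2·(8/3))/(12·20000) = -16/16875 rad
Load 2 — applied couple M₀=-16 kN·m at a=6 m (b=L-a=2):
  θ_2 = (R_Ax²/2 - M_Ax)/EI  [x≤a] with R_A=-9/4, M_A=-5 = ((-9/4)·(8/3)²/2 - (-5)·(8/3))/20000 = 1/3750 rad
Load 3 — triangular load w₀=-20 kN/m (0→w₀ over full span):
  θ_3 = -w₀(2x(L-x)(L-2x)(x+2L)+x²(L-x)²)/(120LEI) = -(-20)·(2·(8/3)·(8-(8/3))·(8-2·(8/3))·((8/3)+2·8)+(8/3)²·(8-(8/3))²)/(120·8·20000) = 256/151875 rad
Superposition: θ = Σ θ_i = 61/60750 rad ≈ 0.001004 rad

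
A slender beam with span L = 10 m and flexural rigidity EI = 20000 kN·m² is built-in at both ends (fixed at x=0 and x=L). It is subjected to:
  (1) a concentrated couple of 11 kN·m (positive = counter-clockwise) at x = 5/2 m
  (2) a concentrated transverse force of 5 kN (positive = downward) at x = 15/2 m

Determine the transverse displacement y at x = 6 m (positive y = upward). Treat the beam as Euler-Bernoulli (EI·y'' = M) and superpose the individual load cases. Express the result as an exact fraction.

Load 1 — applied couple M₀=11 kN·m at a=5/2 m (b=L-a=15/2):
  y_1 = (R_Ax³/6 - M_Ax²/2 - M₀(x-a)²/2)/EI  [x>a] with R_A=99/80, M_A=-33/16 = ((99/80)·6³/6 - (-33/16)·6²/2 - 11·(6-(5/2))²/2)/20000 = 143/200000 m
Load 2 — point force P=5 kN at a=15/2 m (b=L-a=5/2):
  y_2 = -Pb²x²(3aL-(3a+b)x)/(6L³EI)  [x≤a] = -5·(5/2)²·6²·(3·(15/2)·10-(3·(15/2)+(5/2))·6)/(6·10³·20000) = -9/12800 m
Superposition: y = Σ y_i = 19/1600000 m ≈ 0.000012 m

y(6) = 19/1600000 m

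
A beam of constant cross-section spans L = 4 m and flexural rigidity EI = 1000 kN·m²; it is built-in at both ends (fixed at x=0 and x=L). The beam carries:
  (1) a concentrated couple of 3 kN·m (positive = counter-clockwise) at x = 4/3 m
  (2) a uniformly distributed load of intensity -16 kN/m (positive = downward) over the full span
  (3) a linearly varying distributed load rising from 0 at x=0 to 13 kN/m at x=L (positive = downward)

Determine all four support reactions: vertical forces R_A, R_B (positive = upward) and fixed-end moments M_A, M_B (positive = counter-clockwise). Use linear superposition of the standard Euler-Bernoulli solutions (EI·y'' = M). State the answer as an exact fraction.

Load 1 — applied couple M₀=3 kN·m at a=4/3 m (b=L-a=8/3):
  R_A = 6M₀ab/L³ = 6·3·(4/3)·(8/3)/4³ = 1 kN
  M_A = M₀b(2a-b)/L² = 3·(8/3)·(2·(4/3)-(8/3))/4² = 0 kN·m
  R_B = -6M₀ab/L³ = -6·3·(4/3)·(8/3)/4³ = -1 kN
  M_B = M₀a(2b-a)/L² = 3·(4/3)·(2·(8/3)-(4/3))/4² = 1 kN·m
Load 2 — uniform load w=-16 kN/m over full span:
  R_A = wL/2 = (-16)·4/2 = -32 kN
  M_A = wL²/12 = (-16)·4²/12 = -64/3 kN·m
  R_B = wL/2 = (-16)·4/2 = -32 kN
  M_B = -wL²/12 = -(-16)·4²/12 = 64/3 kN·m
Load 3 — triangular load w₀=13 kN/m (0→w₀ over full span):
  R_A = 3w₀L/20 = 3·13·4/20 = 39/5 kN
  M_A = w₀L²/30 = 13·4²/30 = 104/15 kN·m
  R_B = 7w₀L/20 = 7·13·4/20 = 91/5 kN
  M_B = -w₀L²/20 = -13·4²/20 = -52/5 kN·m
Superposition: R_A = -116/5 kN, M_A = -72/5 kN·m, R_B = -74/5 kN, M_B = 179/15 kN·m

R_A = -116/5 kN, M_A = -72/5 kN·m, R_B = -74/5 kN, M_B = 179/15 kN·m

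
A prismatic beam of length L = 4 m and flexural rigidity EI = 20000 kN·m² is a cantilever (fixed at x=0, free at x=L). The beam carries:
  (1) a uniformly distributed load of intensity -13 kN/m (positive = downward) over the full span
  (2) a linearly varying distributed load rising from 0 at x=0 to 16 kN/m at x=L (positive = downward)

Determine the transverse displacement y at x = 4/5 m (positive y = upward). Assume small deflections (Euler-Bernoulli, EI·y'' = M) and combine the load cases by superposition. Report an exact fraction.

Load 1 — uniform load w=-13 kN/m over full span:
  y_1 = -wx²(x²-4Lx+6L²)/(24EI) = -(-13)·(4/5)²·((4/5)²-4·4·(4/5)+6·4²)/(24·20000) = 1703/1171875 m
Load 2 — triangular load w₀=16 kN/m (0→w₀ over full span):
  y_2 = (w₀Lx³/12-w₀L²x²/6-w₀x⁵/(120L))/EI = (16·4·(4/5)³/12-16·4²·(4/5)²/6-16·(4/5)⁵/(120·4))/20000 = -36016/29296875 m
Superposition: y = Σ y_i = 6559/29296875 m ≈ 0.000224 m

y(4/5) = 6559/29296875 m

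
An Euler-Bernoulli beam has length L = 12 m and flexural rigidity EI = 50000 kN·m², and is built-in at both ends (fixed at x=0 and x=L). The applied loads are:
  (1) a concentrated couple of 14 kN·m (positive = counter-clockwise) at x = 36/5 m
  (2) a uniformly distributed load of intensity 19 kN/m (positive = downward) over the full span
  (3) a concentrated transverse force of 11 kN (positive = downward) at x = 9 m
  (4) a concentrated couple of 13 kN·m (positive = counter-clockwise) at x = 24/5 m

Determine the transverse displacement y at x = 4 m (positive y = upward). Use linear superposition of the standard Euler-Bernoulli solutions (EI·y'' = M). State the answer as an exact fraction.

y(4) = -128339/7500000 m

Load 1 — applied couple M₀=14 kN·m at a=36/5 m (b=L-a=24/5):
  y_1 = (R_Ax³/6 - M_Ax²/2)/EI  [x≤a] with R_A=42/25, M_A=112/25 = ((42/25)·4³/6 - (112/25)·4²/2)/50000 = -28/78125 m
Load 2 — uniform load w=19 kN/m over full span:
  y_2 = -wx²(L-x)²/(24EI) = -19·4²·(12-4)²/(24·50000) = -152/9375 m
Load 3 — point force P=11 kN at a=9 m (b=L-a=3):
  y_3 = -Pb²x²(3aL-(3a+b)x)/(6L³EI)  [x≤a] = -11·3²·4²·(3·9·12-(3·9+3)·4)/(6·12³·50000) = -187/300000 m
Load 4 — applied couple M₀=13 kN·m at a=24/5 m (b=L-a=36/5):
  y_4 = (R_Ax³/6 - M_Ax²/2)/EI  [x≤a] with R_A=39/25, M_A=39/25 = ((39/25)·4³/6 - (39/25)·4²/2)/50000 = 13/156250 m
Superposition: y = Σ y_i = -128339/7500000 m ≈ -0.017112 m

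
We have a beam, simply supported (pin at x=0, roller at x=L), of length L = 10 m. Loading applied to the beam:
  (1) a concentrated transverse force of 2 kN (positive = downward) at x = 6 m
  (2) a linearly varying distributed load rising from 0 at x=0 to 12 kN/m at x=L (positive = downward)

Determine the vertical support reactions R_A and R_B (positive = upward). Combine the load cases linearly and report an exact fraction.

Load 1 — point force P=2 kN at a=6 m (b=L-a=4):
  R_A = Pb/L = 2·4/10 = 4/5 kN
  R_B = Pa/L = 2·6/10 = 6/5 kN
Load 2 — triangular load w₀=12 kN/m (0→w₀ over full span):
  R_A = w₀L/6 = 12·10/6 = 20 kN
  R_B = w₀L/3 = 12·10/3 = 40 kN
Superposition: R_A = 104/5 kN, R_B = 206/5 kN

R_A = 104/5 kN, R_B = 206/5 kN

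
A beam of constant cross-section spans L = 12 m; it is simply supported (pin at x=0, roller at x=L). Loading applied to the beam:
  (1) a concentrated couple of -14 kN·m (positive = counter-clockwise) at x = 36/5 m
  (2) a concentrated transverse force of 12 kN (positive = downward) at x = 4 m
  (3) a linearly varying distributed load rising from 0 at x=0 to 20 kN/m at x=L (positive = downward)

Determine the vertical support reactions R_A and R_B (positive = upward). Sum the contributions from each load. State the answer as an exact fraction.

Load 1 — applied couple M₀=-14 kN·m at a=36/5 m (b=L-a=24/5):
  R_A = M₀/L = (-14)/12 = -7/6 kN
  R_B = -M₀/L = -(-14)/12 = 7/6 kN
Load 2 — point force P=12 kN at a=4 m (b=L-a=8):
  R_A = Pb/L = 12·8/12 = 8 kN
  R_B = Pa/L = 12·4/12 = 4 kN
Load 3 — triangular load w₀=20 kN/m (0→w₀ over full span):
  R_A = w₀L/6 = 20·12/6 = 40 kN
  R_B = w₀L/3 = 20·12/3 = 80 kN
Superposition: R_A = 281/6 kN, R_B = 511/6 kN

R_A = 281/6 kN, R_B = 511/6 kN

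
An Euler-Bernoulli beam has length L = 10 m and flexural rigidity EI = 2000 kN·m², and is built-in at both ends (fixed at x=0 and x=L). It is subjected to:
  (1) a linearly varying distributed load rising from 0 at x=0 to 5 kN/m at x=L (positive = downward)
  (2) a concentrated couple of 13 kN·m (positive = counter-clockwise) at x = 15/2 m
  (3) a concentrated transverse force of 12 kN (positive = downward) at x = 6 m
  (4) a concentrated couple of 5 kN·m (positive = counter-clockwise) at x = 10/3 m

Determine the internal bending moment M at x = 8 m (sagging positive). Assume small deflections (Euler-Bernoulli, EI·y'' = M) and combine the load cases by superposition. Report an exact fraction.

Load 1 — triangular load w₀=5 kN/m (0→w₀ over full span):
  M_1 = 3w₀Lx/20 - w₀L²/30 - w₀x³/(6L) = 3·5·10·8/20 - 5·10²/30 - 5·8³/(6·10) = 2/3 kN·m
Load 2 — applied couple M₀=13 kN·m at a=15/2 m (b=L-a=5/2):
  M_2 = R_Ax - M_A - M₀  [x>a] with R_A=117/80, M_A=65/16 = (117/80)·8 - (65/16) - 13 = -429/80 kN·m
Load 3 — point force P=12 kN at a=6 m (b=L-a=4):
  M_3 = Pa²(a+3b)(L-x)/L³ - Pa²b/L²  [x>a] = 12·6²·(6+3·4)·(10-8)/10³ - 12·6²·4/10² = -216/125 kN·m
Load 4 — applied couple M₀=5 kN·m at a=10/3 m (b=L-a=20/3):
  M_4 = R_Ax - M_A - M₀  [x>a] with R_A=2/3, M_A=0 = (2/3)·8 - 0 - 5 = 1/3 kN·m
Superposition: M = Σ M_i = -12181/2000 kN·m ≈ -6.090500 kN·m

M(8) = -12181/2000 kN·m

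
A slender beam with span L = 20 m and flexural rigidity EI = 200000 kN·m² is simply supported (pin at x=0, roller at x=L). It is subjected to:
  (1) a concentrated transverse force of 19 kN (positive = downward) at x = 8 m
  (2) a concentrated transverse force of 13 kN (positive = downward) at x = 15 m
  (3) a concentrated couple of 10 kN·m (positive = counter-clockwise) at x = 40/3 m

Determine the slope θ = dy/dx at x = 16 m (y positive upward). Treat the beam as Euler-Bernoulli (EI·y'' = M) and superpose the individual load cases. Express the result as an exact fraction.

Load 1 — point force P=19 kN at a=8 m (b=L-a=12):
  θ_1 = -Pa(2L²-6Lx+3x²+a²)/(6LEI)  [x>a] = -19·8·(2·20²-6·20·16+3·16²+8²)/(6·20·200000) = 57/31250 rad
Load 2 — point force P=13 kN at a=15 m (b=L-a=5):
  θ_2 = -Pa(2L²-6Lx+3x²+a²)/(6LEI)  [x>a] = -13·15·(2·20²-6·20·16+3·16²+15²)/(6·20·200000) = 1651/1600000 rad
Load 3 — applied couple M₀=10 kN·m at a=40/3 m (b=L-a=20/3):
  θ_3 = (M₀x²/(2L)-M₀(x-a)+C₁)/EI  [x>a] with C₁=M₀(3b²-L²)/(6L)=-200/9 = (10·16²/(2·20)-10·(16-(40/3))+(-200/9))/200000 = 17/225000 rad
Superposition: θ = Σ θ_i = 211063/72000000 rad ≈ 0.002931 rad

θ(16) = 211063/72000000 rad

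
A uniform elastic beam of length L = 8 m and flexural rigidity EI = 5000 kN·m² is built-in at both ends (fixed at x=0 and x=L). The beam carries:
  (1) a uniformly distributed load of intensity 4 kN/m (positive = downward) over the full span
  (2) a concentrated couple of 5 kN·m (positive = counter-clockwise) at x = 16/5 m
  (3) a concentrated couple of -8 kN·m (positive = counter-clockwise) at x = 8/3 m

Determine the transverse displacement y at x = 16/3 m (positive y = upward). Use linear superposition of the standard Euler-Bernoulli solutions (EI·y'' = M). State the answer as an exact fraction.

y(16/3) = -5488/759375 m

Load 1 — uniform load w=4 kN/m over full span:
  y_1 = -wx²(L-x)²/(24EI) = -4·(16/3)²·(8-(16/3))²/(24·5000) = -1024/151875 m
Load 2 — applied couple M₀=5 kN·m at a=16/5 m (b=L-a=24/5):
  y_2 = (R_Ax³/6 - M_Ax²/2 - M₀(x-a)²/2)/EI  [x>a] with R_A=9/10, M_A=3/5 = ((9/10)·(16/3)³/6 - (3/5)·(16/3)²/2 - 5·((16/3)-(16/5))²/2)/5000 = 16/28125 m
Load 3 — applied couple M₀=-8 kN·m at a=8/3 m (b=L-a=16/3):
  y_3 = (R_Ax³/6 - M_Ax²/2 - M₀(x-a)²/2)/EI  [x>a] with R_A=-4/3, M_A=0 = ((-4/3)·(16/3)³/6 - 0·(16/3)²/2 - (-8)·((16/3)-(8/3))²/2)/5000 = -32/30375 m
Superposition: y = Σ y_i = -5488/759375 m ≈ -0.007227 m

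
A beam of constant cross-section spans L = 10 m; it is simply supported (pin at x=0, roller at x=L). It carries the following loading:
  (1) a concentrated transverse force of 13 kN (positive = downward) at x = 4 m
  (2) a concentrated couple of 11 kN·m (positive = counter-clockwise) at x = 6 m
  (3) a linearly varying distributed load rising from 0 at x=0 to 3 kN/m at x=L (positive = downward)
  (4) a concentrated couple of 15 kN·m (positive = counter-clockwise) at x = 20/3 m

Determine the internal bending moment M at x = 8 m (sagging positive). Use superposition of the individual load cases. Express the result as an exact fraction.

M(8) = 98/5 kN·m

Load 1 — point force P=13 kN at a=4 m (b=L-a=6):
  M_1 = Pa(L-x)/L  [x>a] = 13·4·(10-8)/10 = 52/5 kN·m
Load 2 — applied couple M₀=11 kN·m at a=6 m (b=L-a=4):
  M_2 = M₀x/L - M₀  [x>a] = 11·8/10 - 11 = -11/5 kN·m
Load 3 — triangular load w₀=3 kN/m (0→w₀ over full span):
  M_3 = w₀Lx/6 - w₀x³/(6L) = 3·10·8/6 - 3·8³/(6·10) = 72/5 kN·m
Load 4 — applied couple M₀=15 kN·m at a=20/3 m (b=L-a=10/3):
  M_4 = M₀x/L - M₀  [x>a] = 15·8/10 - 15 = -3 kN·m
Superposition: M = Σ M_i = 98/5 kN·m ≈ 19.600000 kN·m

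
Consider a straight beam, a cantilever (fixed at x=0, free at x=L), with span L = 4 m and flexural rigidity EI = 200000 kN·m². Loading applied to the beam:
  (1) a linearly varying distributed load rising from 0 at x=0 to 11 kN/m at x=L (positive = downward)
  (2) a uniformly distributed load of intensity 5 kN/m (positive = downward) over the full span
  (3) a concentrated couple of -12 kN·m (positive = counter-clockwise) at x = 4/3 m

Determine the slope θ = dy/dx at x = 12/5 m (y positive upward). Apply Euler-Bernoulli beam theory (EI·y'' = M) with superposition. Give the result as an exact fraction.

Load 1 — triangular load w₀=11 kN/m (0→w₀ over full span):
  θ_1 = (w₀Lx²/4-w₀L²x/3-w₀x⁴/(24L))/EI = (11·4·(12/5)²/4-11·4²·(12/5)/3-11·(12/5)⁴/(24·4))/200000 = -6347/15625000 rad
Load 2 — uniform load w=5 kN/m over full span:
  θ_2 = -wx(x²-3Lx+3L²)/(6EI) = -5·(12/5)·((12/5)²-3·4·(12/5)+3·4²)/(6·200000) = -39/156250 rad
Load 3 — applied couple M₀=-12 kN·m at a=4/3 m (b=L-a=8/3):
  θ_3 = M₀a/EI  [x>a] = (-12)·(4/3)/200000 = -1/12500 rad
Superposition: θ = Σ θ_i = -11497/15625000 rad ≈ -0.000736 rad

θ(12/5) = -11497/15625000 rad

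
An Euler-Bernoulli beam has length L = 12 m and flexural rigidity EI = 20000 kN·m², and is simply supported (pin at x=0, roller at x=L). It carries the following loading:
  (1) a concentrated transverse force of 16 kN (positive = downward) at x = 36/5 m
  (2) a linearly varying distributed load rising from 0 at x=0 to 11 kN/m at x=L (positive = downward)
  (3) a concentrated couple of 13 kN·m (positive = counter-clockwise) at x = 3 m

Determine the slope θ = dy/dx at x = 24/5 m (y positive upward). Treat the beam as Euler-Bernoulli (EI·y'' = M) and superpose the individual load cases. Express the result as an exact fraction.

Load 1 — point force P=16 kN at a=36/5 m (b=L-a=24/5):
  θ_1 = -Pb(L²-b²-3x²)/(6LEI)  [x≤a] = -16·(24/5)·(12²-(24/5)²-3·(24/5)²)/(6·12·20000) = -216/78125 rad
Load 2 — triangular load w₀=11 kN/m (0→w₀ over full span):
  θ_2 = -w₀(7L⁴-30L²x²+15x⁴)/(360LEI) = -11·(7·12⁴-30·12²·(24/5)²+15·(24/5)⁴)/(360·12·20000) = -10659/1562500 rad
Load 3 — applied couple M₀=13 kN·m at a=3 m (b=L-a=9):
  θ_3 = (M₀x²/(2L)-M₀(x-a)+C₁)/EI  [x>a] with C₁=M₀(3b²-L²)/(6L)=143/8 = (13·(24/5)²/(2·12)-13·((24/5)-3)+(143/8))/20000 = 1391/4000000 rad
Superposition: θ = Σ θ_i = -923881/100000000 rad ≈ -0.009239 rad

θ(24/5) = -923881/100000000 rad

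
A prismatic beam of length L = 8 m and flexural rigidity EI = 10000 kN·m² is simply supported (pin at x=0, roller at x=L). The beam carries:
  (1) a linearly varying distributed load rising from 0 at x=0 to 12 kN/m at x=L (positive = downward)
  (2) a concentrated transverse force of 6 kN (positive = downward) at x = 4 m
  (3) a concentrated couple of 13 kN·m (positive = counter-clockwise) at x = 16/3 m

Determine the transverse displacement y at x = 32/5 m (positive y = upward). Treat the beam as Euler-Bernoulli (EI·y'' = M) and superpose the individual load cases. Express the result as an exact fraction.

Load 1 — triangular load w₀=12 kN/m (0→w₀ over full span):
  y_1 = -w₀x(7L⁴-10L²x²+3x⁴)/(360LEI) = -12·(32/5)·(7·8⁴-10·8²·(32/5)²+3·(32/5)⁴)/(360·8·10000) = -195072/9765625 m
Load 2 — point force P=6 kN at a=4 m (b=L-a=4):
  y_2 = -Pa(L-x)(2Lx-a²-x²)/(6LEI)  [x>a] = -6·4·(8-(32/5))·(2·8·(32/5)-4²-(32/5)²)/(6·8·10000) = -284/78125 m
Load 3 — applied couple M₀=13 kN·m at a=16/3 m (b=L-a=8/3):
  y_3 = (M₀x³/(6L)-M₀(x-a)²/2+C₁x)/EI  [x>a] with C₁=M₀(3b²-L²)/(6L)=-104/9 = (13·(32/5)³/(6·8)-13·((32/5)-(16/3))²/2+(-104/9)·(32/5))/10000 = -728/703125 m
Superposition: y = Σ y_i = -2166148/87890625 m ≈ -0.024646 m

y(32/5) = -2166148/87890625 m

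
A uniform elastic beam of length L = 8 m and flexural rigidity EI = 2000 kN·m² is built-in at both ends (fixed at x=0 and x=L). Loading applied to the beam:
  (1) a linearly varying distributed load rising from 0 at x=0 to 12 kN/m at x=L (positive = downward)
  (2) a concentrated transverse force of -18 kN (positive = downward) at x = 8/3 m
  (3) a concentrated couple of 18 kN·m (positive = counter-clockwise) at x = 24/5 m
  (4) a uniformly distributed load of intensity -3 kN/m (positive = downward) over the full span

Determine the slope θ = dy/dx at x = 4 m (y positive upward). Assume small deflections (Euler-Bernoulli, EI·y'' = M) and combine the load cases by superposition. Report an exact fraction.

θ(4) = -53/18750 rad

Load 1 — triangular load w₀=12 kN/m (0→w₀ over full span):
  θ_1 = -w₀(2x(L-x)(L-2x)(x+2L)+x²(L-x)²)/(120LEI) = -12·(2·4·(8-4)·(8-2·4)·(4+2·8)+4²·(8-4)²)/(120·8·2000) = -1/625 rad
Load 2 — point force P=-18 kN at a=8/3 m (b=L-a=16/3):
  θ_2 = Pa²(L-x)(2bL-(3b+a)(L-x))/(2L³EI)  [x>a] = (-18)·(8/3)²·(8-4)·(2·(16/3)·8-(3·(16/3)+(8/3))·(8-4))/(2·8³·2000) = -1/375 rad
Load 3 — applied couple M₀=18 kN·m at a=24/5 m (b=L-a=16/5):
  θ_3 = (R_Ax²/2 - M_Ax)/EI  [x≤a] with R_A=81/25, M_A=144/25 = ((81/25)·4²/2 - (144/25)·4)/2000 = 9/6250 rad
Load 4 — uniform load w=-3 kN/m over full span:
  θ_4 = -wx(L-x)(L-2x)/(12EI) = -(-3)·4·(8-4)·(8-2·4)/(12·2000) = 0 rad
Superposition: θ = Σ θ_i = -53/18750 rad ≈ -0.002827 rad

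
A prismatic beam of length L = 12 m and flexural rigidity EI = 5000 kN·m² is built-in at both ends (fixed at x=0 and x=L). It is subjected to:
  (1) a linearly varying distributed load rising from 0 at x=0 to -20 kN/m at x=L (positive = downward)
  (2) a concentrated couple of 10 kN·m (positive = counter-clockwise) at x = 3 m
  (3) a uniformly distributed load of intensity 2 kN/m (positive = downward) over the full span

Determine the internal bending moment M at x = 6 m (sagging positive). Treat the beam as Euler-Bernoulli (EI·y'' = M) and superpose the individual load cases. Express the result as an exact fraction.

Load 1 — triangular load w₀=-20 kN/m (0→w₀ over full span):
  M_1 = 3w₀Lx/20 - w₀L²/30 - w₀x³/(6L) = 3·(-20)·12·6/20 - (-20)·12²/30 - (-20)·6³/(6·12) = -60 kN·m
Load 2 — applied couple M₀=10 kN·m at a=3 m (b=L-a=9):
  M_2 = R_Ax - M_A - M₀  [x>a] with R_A=15/16, M_A=-15/8 = (15/16)·6 - (-15/8) - 10 = -5/2 kN·m
Load 3 — uniform load w=2 kN/m over full span:
  M_3 = wLx/2 - wL²/12 - wx²/2 = 2·12·6/2 - 2·12²/12 - 2·6²/2 = 12 kN·m
Superposition: M = Σ M_i = -101/2 kN·m ≈ -50.500000 kN·m

M(6) = -101/2 kN·m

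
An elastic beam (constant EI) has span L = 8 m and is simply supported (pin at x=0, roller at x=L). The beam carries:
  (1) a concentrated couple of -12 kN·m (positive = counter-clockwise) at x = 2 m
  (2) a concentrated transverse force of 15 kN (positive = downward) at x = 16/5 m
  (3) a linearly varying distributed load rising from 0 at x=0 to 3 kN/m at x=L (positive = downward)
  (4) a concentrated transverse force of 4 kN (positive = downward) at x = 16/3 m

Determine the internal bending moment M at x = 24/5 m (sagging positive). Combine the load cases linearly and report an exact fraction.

M(24/5) = 5336/125 kN·m

Load 1 — applied couple M₀=-12 kN·m at a=2 m (b=L-a=6):
  M_1 = M₀x/L - M₀  [x>a] = (-12)·(24/5)/8 - (-12) = 24/5 kN·m
Load 2 — point force P=15 kN at a=16/5 m (b=L-a=24/5):
  M_2 = Pa(L-x)/L  [x>a] = 15·(16/5)·(8-(24/5))/8 = 96/5 kN·m
Load 3 — triangular load w₀=3 kN/m (0→w₀ over full span):
  M_3 = w₀Lx/6 - w₀x³/(6L) = 3·8·(24/5)/6 - 3·(24/5)³/(6·8) = 1536/125 kN·m
Load 4 — point force P=4 kN at a=16/3 m (b=L-a=8/3):
  M_4 = Pbx/L  [x≤a] = 4·(8/3)·(24/5)/8 = 32/5 kN·m
Superposition: M = Σ M_i = 5336/125 kN·m ≈ 42.688000 kN·m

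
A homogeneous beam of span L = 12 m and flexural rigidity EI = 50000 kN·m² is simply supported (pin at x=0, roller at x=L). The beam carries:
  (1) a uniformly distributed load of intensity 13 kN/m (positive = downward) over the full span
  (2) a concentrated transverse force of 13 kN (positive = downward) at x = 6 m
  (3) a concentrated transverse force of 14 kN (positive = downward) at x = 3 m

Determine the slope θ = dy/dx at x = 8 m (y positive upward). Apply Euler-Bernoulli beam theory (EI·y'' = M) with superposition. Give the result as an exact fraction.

Load 1 — uniform load w=13 kN/m over full span:
  θ_1 = -w(L³-6Lx²+4x³)/(24EI) = -13·(12³-6·12·8²+4·8³)/(24·50000) = 169/18750 rad
Load 2 — point force P=13 kN at a=6 m (b=L-a=6):
  θ_2 = -Pa(2L²-6Lx+3x²+a²)/(6LEI)  [x>a] = -13·6·(2·12²-6·12·8+3·8²+6²)/(6·12·50000) = 13/10000 rad
Load 3 — point force P=14 kN at a=3 m (b=L-a=9):
  θ_3 = -Pa(2L²-6Lx+3x²+a²)/(6LEI)  [x>a] = -14·3·(2·12²-6·12·8+3·8²+3²)/(6·12·50000) = 203/200000 rad
Superposition: θ = Σ θ_i = 6797/600000 rad ≈ 0.011328 rad

θ(8) = 6797/600000 rad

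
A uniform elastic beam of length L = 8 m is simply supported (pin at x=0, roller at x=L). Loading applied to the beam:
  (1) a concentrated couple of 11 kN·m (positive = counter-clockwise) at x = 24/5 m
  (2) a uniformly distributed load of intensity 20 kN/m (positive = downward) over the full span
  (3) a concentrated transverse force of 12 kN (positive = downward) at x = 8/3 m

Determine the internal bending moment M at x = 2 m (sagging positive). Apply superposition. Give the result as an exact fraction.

Load 1 — applied couple M₀=11 kN·m at a=24/5 m (b=L-a=16/5):
  M_1 = M₀x/L  [x≤a] = 11·2/8 = 11/4 kN·m
Load 2 — uniform load w=20 kN/m over full span:
  M_2 = wx(L-x)/2 = 20·2·(8-2)/2 = 120 kN·m
Load 3 — point force P=12 kN at a=8/3 m (b=L-a=16/3):
  M_3 = Pbx/L  [x≤a] = 12·(16/3)·2/8 = 16 kN·m
Superposition: M = Σ M_i = 555/4 kN·m ≈ 138.750000 kN·m

M(2) = 555/4 kN·m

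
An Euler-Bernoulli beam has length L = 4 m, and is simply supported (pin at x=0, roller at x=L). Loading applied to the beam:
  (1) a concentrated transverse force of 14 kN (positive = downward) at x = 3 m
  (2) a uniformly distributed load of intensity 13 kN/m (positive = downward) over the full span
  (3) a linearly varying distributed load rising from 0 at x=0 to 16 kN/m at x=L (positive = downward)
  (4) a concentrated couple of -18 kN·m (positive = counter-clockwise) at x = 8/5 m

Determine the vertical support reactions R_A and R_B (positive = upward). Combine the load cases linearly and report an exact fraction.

Load 1 — point force P=14 kN at a=3 m (b=L-a=1):
  R_A = Pb/L = 14·1/4 = 7/2 kN
  R_B = Pa/L = 14·3/4 = 21/2 kN
Load 2 — uniform load w=13 kN/m over full span:
  R_A = wL/2 = 13·4/2 = 26 kN
  R_B = wL/2 = 13·4/2 = 26 kN
Load 3 — triangular load w₀=16 kN/m (0→w₀ over full span):
  R_A = w₀L/6 = 16·4/6 = 32/3 kN
  R_B = w₀L/3 = 16·4/3 = 64/3 kN
Load 4 — applied couple M₀=-18 kN·m at a=8/5 m (b=L-a=12/5):
  R_A = M₀/L = (-18)/4 = -9/2 kN
  R_B = -M₀/L = -(-18)/4 = 9/2 kN
Superposition: R_A = 107/3 kN, R_B = 187/3 kN

R_A = 107/3 kN, R_B = 187/3 kN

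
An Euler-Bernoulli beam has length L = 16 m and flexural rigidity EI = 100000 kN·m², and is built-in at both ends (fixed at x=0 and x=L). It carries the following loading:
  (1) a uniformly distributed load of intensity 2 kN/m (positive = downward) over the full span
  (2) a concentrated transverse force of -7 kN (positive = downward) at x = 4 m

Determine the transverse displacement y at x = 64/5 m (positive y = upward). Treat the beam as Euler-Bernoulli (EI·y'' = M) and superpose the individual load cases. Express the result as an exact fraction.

y(64/5) = -6967/5859375 m

Load 1 — uniform load w=2 kN/m over full span:
  y_1 = -wx²(L-x)²/(24EI) = -2·(64/5)²·(16-(64/5))²/(24·100000) = -8192/5859375 m
Load 2 — point force P=-7 kN at a=4 m (b=L-a=12):
  y_2 = -Pa²(L-x)²(3bL-(3b+a)(L-x))/(6L³EI)  [x>a] = -(-7)·4²·(16-(64/5))²·(3·12·16-(3·12+4)·(16-(64/5)))/(6·16³·100000) = 49/234375 m
Superposition: y = Σ y_i = -6967/5859375 m ≈ -0.001189 m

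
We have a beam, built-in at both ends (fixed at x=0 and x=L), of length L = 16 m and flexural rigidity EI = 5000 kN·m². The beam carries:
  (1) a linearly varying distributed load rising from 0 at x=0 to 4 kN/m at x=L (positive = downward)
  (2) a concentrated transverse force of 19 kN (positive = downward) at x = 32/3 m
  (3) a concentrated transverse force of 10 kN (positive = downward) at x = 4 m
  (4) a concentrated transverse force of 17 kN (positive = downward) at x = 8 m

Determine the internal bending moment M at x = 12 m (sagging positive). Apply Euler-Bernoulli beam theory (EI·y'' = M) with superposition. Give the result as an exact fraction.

Load 1 — triangular load w₀=4 kN/m (0→w₀ over full span):
  M_1 = 3w₀Lx/20 - w₀L²/30 - w₀x³/(6L) = 3·4·16·12/20 - 4·16²/30 - 4·12³/(6·16) = 136/15 kN·m
Load 2 — point force P=19 kN at a=32/3 m (b=L-a=16/3):
  M_2 = Pa²(a+3b)(L-x)/L³ - Pa²b/L²  [x>a] = 19·(32/3)²·((32/3)+3·(16/3))·(16-12)/16³ - 19·(32/3)²·(16/3)/16² = 304/27 kN·m
Load 3 — point force P=10 kN at a=4 m (b=L-a=12):
  M_3 = Pa²(a+3b)(L-x)/L³ - Pa²b/L²  [x>a] = 10·4²·(4+3·12)·(16-12)/16³ - 10·4²·12/16² = -5/4 kN·m
Load 4 — point force P=17 kN at a=8 m (b=L-a=8):
  M_4 = Pa²(a+3b)(L-x)/L³ - Pa²b/L²  [x>a] = 17·8²·(8+3·8)·(16-12)/16³ - 17·8²·8/16² = 0 kN·m
Superposition: M = Σ M_i = 10301/540 kN·m ≈ 19.075926 kN·m

M(12) = 10301/540 kN·m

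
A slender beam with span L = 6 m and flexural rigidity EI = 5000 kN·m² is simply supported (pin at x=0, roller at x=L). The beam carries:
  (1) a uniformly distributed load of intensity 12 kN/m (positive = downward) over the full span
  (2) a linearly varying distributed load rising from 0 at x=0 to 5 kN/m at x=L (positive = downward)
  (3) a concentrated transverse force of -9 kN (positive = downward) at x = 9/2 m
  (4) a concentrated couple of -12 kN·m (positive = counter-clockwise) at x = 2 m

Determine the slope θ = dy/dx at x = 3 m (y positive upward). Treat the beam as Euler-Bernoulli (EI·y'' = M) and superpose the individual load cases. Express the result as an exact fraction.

θ(3) = 7/160000 rad

Load 1 — uniform load w=12 kN/m over full span:
  θ_1 = -w(L³-6Lx²+4x³)/(24EI) = -12·(6³-6·6·3²+4·3³)/(24·5000) = 0 rad
Load 2 — triangular load w₀=5 kN/m (0→w₀ over full span):
  θ_2 = -w₀(7L⁴-30L²x²+15x⁴)/(360LEI) = -5·(7·6⁴-30·6²·3²+15·3⁴)/(360·6·5000) = -21/80000 rad
Load 3 — point force P=-9 kN at a=9/2 m (b=L-a=3/2):
  θ_3 = -Pb(L²-b²-3x²)/(6LEI)  [x≤a] = -(-9)·(3/2)·(6²-(3/2)²-3·3²)/(6·6·5000) = 81/160000 rad
Load 4 — applied couple M₀=-12 kN·m at a=2 m (b=L-a=4):
  θ_4 = (M₀x²/(2L)-M₀(x-a)+C₁)/EI  [x>a] with C₁=M₀(3b²-L²)/(6L)=-4 = ((-12)·3²/(2·6)-(-12)·(3-2)+(-4))/5000 = -1/5000 rad
Superposition: θ = Σ θ_i = 7/160000 rad ≈ 0.000044 rad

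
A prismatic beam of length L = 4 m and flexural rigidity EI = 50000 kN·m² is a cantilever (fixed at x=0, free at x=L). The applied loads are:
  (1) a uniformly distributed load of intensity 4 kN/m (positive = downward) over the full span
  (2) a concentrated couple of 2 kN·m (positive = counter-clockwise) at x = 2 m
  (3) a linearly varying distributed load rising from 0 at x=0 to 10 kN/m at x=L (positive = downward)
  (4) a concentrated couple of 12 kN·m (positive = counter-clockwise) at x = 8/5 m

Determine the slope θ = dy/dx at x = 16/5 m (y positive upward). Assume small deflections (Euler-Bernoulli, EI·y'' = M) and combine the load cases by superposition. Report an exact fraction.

Load 1 — uniform load w=4 kN/m over full span:
  θ_1 = -wx(x²-3Lx+3L²)/(6EI) = -4·(16/5)·((16/5)²-3·4·(16/5)+3·4²)/(6·50000) = -992/1171875 rad
Load 2 — applied couple M₀=2 kN·m at a=2 m (b=L-a=2):
  θ_2 = M₀a/EI  [x>a] = 2·2/50000 = 1/12500 rad
Load 3 — triangular load w₀=10 kN/m (0→w₀ over full span):
  θ_3 = (w₀Lx²/4-w₀L²x/3-w₀x⁴/(24L))/EI = (10·4·(16/5)²/4-10·4²·(16/5)/3-10·(16/5)⁴/(24·4))/50000 = -1856/1171875 rad
Load 4 — applied couple M₀=12 kN·m at a=8/5 m (b=L-a=12/5):
  θ_4 = M₀a/EI  [x>a] = 12·(8/5)/50000 = 6/15625 rad
Superposition: θ = Σ θ_i = -9217/4687500 rad ≈ -0.001966 rad

θ(16/5) = -9217/4687500 rad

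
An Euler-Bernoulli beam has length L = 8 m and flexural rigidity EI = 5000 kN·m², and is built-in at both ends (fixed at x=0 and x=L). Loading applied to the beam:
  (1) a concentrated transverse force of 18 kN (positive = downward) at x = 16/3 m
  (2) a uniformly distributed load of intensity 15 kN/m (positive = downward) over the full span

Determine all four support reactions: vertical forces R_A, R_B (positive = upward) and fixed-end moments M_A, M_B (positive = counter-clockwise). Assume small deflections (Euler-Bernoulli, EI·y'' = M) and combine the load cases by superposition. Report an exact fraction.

Load 1 — point force P=18 kN at a=16/3 m (b=L-a=8/3):
  R_A = Pb²(3a+b)/L³ = 18·(8/3)²·(3·(16/3)+(8/3))/8³ = 14/3 kN
  M_A = Pab²/L² = 18·(16/3)·(8/3)²/8² = 32/3 kN·m
  R_B = Pa²(a+3b)/L³ = 18·(16/3)²·((16/3)+3·(8/3))/8³ = 40/3 kN
  M_B = -Pa²b/L² = -18·(16/3)²·(8/3)/8² = -64/3 kN·m
Load 2 — uniform load w=15 kN/m over full span:
  R_A = wL/2 = 15·8/2 = 60 kN
  M_A = wL²/12 = 15·8²/12 = 80 kN·m
  R_B = wL/2 = 15·8/2 = 60 kN
  M_B = -wL²/12 = -15·8²/12 = -80 kN·m
Superposition: R_A = 194/3 kN, M_A = 272/3 kN·m, R_B = 220/3 kN, M_B = -304/3 kN·m

R_A = 194/3 kN, M_A = 272/3 kN·m, R_B = 220/3 kN, M_B = -304/3 kN·m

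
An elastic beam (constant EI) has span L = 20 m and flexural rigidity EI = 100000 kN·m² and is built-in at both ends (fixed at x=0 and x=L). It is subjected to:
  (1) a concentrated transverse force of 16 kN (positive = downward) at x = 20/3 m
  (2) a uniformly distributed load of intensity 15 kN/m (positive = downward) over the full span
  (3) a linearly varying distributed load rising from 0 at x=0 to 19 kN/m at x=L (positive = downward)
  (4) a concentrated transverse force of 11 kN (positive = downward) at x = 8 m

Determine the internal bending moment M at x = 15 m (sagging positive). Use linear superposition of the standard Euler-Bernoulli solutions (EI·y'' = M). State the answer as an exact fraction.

Load 1 — point force P=16 kN at a=20/3 m (b=L-a=40/3):
  M_1 = Pa²(a+3b)(L-x)/L³ - Pa²b/L²  [x>a] = 16·(20/3)²·((20/3)+3·(40/3))·(20-15)/20³ - 16·(20/3)²·(40/3)/20² = -80/27 kN·m
Load 2 — uniform load w=15 kN/m over full span:
  M_2 = wLx/2 - wL²/12 - wx²/2 = 15·20·15/2 - 15·20²/12 - 15·15²/2 = 125/2 kN·m
Load 3 — triangular load w₀=19 kN/m (0→w₀ over full span):
  M_3 = 3w₀Lx/20 - w₀L²/30 - w₀x³/(6L) = 3·19·20·15/20 - 19·20²/30 - 19·15³/(6·20) = 1615/24 kN·m
Load 4 — point force P=11 kN at a=8 m (b=L-a=12):
  M_4 = Pa²(a+3b)(L-x)/L³ - Pa²b/L²  [x>a] = 11·8²·(8+3·12)·(20-15)/20³ - 11·8²·12/20² = -44/25 kN·m
Superposition: M = Σ M_i = 675371/5400 kN·m ≈ 125.068704 kN·m

M(15) = 675371/5400 kN·m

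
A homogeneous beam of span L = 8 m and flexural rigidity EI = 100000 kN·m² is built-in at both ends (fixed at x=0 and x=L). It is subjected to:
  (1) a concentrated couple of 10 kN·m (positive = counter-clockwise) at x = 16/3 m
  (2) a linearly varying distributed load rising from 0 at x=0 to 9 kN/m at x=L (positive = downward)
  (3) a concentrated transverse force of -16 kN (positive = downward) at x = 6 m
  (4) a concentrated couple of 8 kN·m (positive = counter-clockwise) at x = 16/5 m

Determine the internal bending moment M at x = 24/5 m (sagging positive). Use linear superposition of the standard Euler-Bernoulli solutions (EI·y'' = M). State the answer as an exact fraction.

M(24/5) = 3196/375 kN·m

Load 1 — applied couple M₀=10 kN·m at a=16/3 m (b=L-a=8/3):
  M_1 = R_Ax - M_A  [x≤a] with R_A=5/3, M_A=10/3 = (5/3)·(24/5) - (10/3) = 14/3 kN·m
Load 2 — triangular load w₀=9 kN/m (0→w₀ over full span):
  M_2 = 3w₀Lx/20 - w₀L²/30 - w₀x³/(6L) = 3·9·8·(24/5)/20 - 9·8²/30 - 9·(24/5)³/(6·8) = 1488/125 kN·m
Load 3 — point force P=-16 kN at a=6 m (b=L-a=2):
  M_3 = Pb²(3a+b)x/L³ - Pab²/L²  [x≤a] = (-16)·2²·(3·6+2)·(24/5)/8³ - (-16)·6·2²/8² = -6 kN·m
Load 4 — applied couple M₀=8 kN·m at a=16/5 m (b=L-a=24/5):
  M_4 = R_Ax - M_A - M₀  [x>a] with R_A=36/25, M_A=24/25 = (36/25)·(24/5) - (24/25) - 8 = -256/125 kN·m
Superposition: M = Σ M_i = 3196/375 kN·m ≈ 8.522667 kN·m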